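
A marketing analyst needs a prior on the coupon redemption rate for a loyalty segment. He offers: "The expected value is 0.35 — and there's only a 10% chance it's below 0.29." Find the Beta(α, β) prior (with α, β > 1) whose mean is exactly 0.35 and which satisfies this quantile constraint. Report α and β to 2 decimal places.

α ≈ 35.40, β ≈ 65.75

With mean 0.35 fixed, write α = 0.35s, β = 0.65s where s = α+β.
Need P(θ < 0.29) = 0.1 under Beta(0.35s, 0.65s). Normal approximation: (q−m)/√(m(1−m)/s) ≈ z_{0.1} = -1.28, so s ≈ 0.35·0.65·(-1.28)²/(0.29−0.35)² = 103.8.
At s = 103.8: P(θ<0.29) ≈ 0.097. Adjusting to match 0.1 gives s ≈ 101.15.
So α = 0.35·101.15 ≈ 35.40, β = 0.65·101.15 ≈ 65.75.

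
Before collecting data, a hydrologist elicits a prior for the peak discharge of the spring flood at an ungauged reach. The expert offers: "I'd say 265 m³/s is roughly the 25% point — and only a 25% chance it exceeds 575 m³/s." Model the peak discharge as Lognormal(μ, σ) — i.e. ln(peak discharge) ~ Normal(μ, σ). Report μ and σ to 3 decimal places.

If T ~ Lognormal(μ,σ) then ln T ~ Normal(μ,σ), so the p-quantile of ln T is μ + z_p·σ.
ln(265) = 5.58 and ln(575) = 6.354; z_{0.25} = -0.6745, z_{0.75} = 0.6745.
σ = (6.354 − 5.58)/(0.6745 − (-0.6745)) = 0.574.
μ = 5.58 − (-0.6745)·0.574 = 5.967.

μ ≈ 5.967, σ ≈ 0.574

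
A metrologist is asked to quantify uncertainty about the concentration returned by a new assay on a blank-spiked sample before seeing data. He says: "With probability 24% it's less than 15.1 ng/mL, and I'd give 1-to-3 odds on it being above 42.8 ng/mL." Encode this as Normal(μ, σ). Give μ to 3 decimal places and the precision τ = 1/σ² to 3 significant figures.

μ = 29.269, τ = 0.00248

The p-quantile of Normal(μ,σ) is μ + z_p·σ, with z_{0.24} = -0.7063 and z_{0.75} = 0.6745.
Eliminate σ: μ = (z₂·x₁ − z₁·x₂)/(z₂ − z₁) = (0.6745·15.1 − (-0.7063)·42.8)/1.381 = 29.269.
Then σ = (x₂ − x₁)/(z₂ − z₁) = (42.8 − 15.1)/1.381 = 20.061.
Precision τ = 1/σ² = 1/20.06² = 0.00248.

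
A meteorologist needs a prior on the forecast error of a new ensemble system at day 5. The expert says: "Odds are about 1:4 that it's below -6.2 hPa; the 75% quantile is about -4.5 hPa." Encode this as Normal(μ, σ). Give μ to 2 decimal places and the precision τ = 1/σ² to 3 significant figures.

The p-quantile of Normal(μ,σ) is μ + z_p·σ, with z_{0.2} = -0.8416 and z_{0.75} = 0.6745.
Eliminate σ: μ = (z₂·x₁ − z₁·x₂)/(z₂ − z₁) = (0.6745·-6.2 − (-0.8416)·-4.5)/1.516 = -5.26.
Then σ = (x₂ − x₁)/(z₂ − z₁) = (-4.5 − -6.2)/1.516 = 1.12.
Precision τ = 1/σ² = 1/1.121² = 0.795.

μ = -5.26, τ = 0.795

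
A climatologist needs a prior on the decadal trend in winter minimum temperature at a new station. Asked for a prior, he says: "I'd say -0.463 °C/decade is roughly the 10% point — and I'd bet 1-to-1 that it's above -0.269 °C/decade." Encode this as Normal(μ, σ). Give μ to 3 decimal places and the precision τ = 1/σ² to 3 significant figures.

For Normal(μ,σ), the p-quantile is μ + z_p·σ. Here z_{0.1} = -1.282, z_{0.5} = 0.
So -0.463 = μ − 1.282σ and -0.269 = μ + 0σ.
Subtracting: σ = (-0.269 − -0.463)/(0 − (-1.282)) = 0.151.
Then μ = -0.463 − (-1.282)·0.151 = -0.269.
Precision τ = 1/σ² = 1/0.1514² = 43.6.

μ = -0.269, τ = 43.6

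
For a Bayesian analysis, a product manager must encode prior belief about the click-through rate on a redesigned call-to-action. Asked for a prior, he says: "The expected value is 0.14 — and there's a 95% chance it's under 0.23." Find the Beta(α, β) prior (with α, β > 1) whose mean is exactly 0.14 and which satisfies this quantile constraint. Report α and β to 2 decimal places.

α ≈ 6.63, β ≈ 40.73

With mean 0.14 fixed, write α = 0.14s, β = 0.86s where s = α+β.
Need P(θ < 0.23) = 0.95 under Beta(0.14s, 0.86s). Normal approximation: (q−m)/√(m(1−m)/s) ≈ z_{0.95} = 1.64, so s ≈ 0.14·0.86·(1.64)²/(0.23−0.14)² = 40.2.
At s = 40.2: P(θ<0.23) ≈ 0.937. Adjusting to match 0.95 gives s ≈ 47.36.
So α = 0.14·47.36 ≈ 6.63, β = 0.86·47.36 ≈ 40.73.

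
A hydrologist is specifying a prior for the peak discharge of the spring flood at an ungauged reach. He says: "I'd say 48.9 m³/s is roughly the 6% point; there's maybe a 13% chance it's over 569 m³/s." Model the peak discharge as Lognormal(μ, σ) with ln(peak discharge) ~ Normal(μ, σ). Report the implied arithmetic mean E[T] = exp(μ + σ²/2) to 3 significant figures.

E[T] ≈ 309 m³/s

If T ~ Lognormal(μ,σ) then ln T ~ Normal(μ,σ), so the p-quantile of ln T is μ + z_p·σ.
ln(48.9) = 3.89 and ln(569) = 6.344; z_{0.06} = -1.555, z_{0.87} = 1.126.
σ = (6.344 − 3.89)/(1.126 − (-1.555)) = 0.915.
μ = 3.89 − (-1.555)·0.915 = 5.313.
E[T] = exp(μ + σ²/2) = exp(5.313 + 0.4189) = 309 m³/s.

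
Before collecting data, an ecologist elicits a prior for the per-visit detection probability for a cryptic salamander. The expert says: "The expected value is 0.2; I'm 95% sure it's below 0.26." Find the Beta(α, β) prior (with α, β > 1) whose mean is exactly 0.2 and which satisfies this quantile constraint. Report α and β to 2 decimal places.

α ≈ 26.02, β ≈ 104.10

With mean 0.2 fixed, write α = 0.2s, β = 0.8s where s = α+β.
Need P(θ < 0.26) = 0.95 under Beta(0.2s, 0.8s). Normal approximation: (q−m)/√(m(1−m)/s) ≈ z_{0.95} = 1.64, so s ≈ 0.2·0.8·(1.64)²/(0.26−0.2)² = 120.2.
At s = 120.2: P(θ<0.26) ≈ 0.943. Adjusting to match 0.95 gives s ≈ 130.12.
So α = 0.2·130.12 ≈ 26.02, β = 0.8·130.12 ≈ 104.10.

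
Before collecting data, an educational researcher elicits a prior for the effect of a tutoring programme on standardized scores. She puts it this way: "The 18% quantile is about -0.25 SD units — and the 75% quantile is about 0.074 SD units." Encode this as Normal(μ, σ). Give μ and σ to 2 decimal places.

The p-quantile of Normal(μ,σ) is μ + z_p·σ, with z_{0.18} = -0.9154 and z_{0.75} = 0.6745.
Eliminate σ: μ = (z₂·x₁ − z₁·x₂)/(z₂ − z₁) = (0.6745·-0.25 − (-0.9154)·0.074)/1.59 = -0.06.
Then σ = (x₂ − x₁)/(z₂ − z₁) = (0.074 − -0.25)/1.59 = 0.20.

μ = -0.06, σ = 0.20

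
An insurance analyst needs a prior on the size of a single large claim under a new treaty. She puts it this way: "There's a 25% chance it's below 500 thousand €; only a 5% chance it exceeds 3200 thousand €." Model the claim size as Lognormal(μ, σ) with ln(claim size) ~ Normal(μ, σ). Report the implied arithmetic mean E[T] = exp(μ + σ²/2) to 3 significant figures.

E[T] ≈ 1180 thousand €

If T ~ Lognormal(μ,σ) then ln T ~ Normal(μ,σ), so the p-quantile of ln T is μ + z_p·σ.
ln(500) = 6.215 and ln(3200) = 8.071; z_{0.25} = -0.6745, z_{0.95} = 1.645.
σ = (8.071 − 6.215)/(1.645 − (-0.6745)) = 0.800.
μ = 6.215 − (-0.6745)·0.800 = 6.754.
E[T] = exp(μ + σ²/2) = exp(6.754 + 0.3203) = 1180 thousand €.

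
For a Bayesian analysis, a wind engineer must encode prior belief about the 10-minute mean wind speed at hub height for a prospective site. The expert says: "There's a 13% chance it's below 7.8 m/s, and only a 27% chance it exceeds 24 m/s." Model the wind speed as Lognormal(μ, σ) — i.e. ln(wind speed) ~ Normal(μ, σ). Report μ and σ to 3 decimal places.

μ ≈ 2.782, σ ≈ 0.646

If T ~ Lognormal(μ,σ) then ln T ~ Normal(μ,σ), so the p-quantile of ln T is μ + z_p·σ.
ln(7.8) = 2.054 and ln(24) = 3.178; z_{0.13} = -1.126, z_{0.73} = 0.6128.
σ = (3.178 − 2.054)/(0.6128 − (-1.126)) = 0.646.
μ = 2.054 − (-1.126)·0.646 = 2.782.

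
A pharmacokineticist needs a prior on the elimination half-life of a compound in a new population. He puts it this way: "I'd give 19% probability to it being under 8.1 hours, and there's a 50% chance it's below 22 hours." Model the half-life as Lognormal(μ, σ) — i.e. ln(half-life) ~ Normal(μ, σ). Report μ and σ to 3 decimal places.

If T ~ Lognormal(μ,σ) then ln T ~ Normal(μ,σ), so the p-quantile of ln T is μ + z_p·σ.
ln(8.1) = 2.092 and ln(22) = 3.091; z_{0.19} = -0.8779, z_{0.5} = 0.
σ = (3.091 − 2.092)/(0 − (-0.8779)) = 1.138.
μ = 2.092 − (-0.8779)·1.138 = 3.091.

μ ≈ 3.091, σ ≈ 1.138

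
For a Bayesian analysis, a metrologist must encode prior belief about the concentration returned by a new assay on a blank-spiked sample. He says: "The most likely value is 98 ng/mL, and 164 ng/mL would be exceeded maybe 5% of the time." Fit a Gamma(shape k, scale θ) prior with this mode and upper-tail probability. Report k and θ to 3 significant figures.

k ≈ 11.5, θ ≈ 9.3

Gamma(k,θ) with k>1 has mode (k−1)θ, so θ = 98/(k−1).
Need P(X < 164) = 0.95 with θ tied to k this way. Start at k = 2, θ = 98: P(X<164) ≈ 0.498.
Too low — raise k to concentrate. Iterating converges to k ≈ 11.5.
Then θ = 98/(11.5−1) ≈ 9.3.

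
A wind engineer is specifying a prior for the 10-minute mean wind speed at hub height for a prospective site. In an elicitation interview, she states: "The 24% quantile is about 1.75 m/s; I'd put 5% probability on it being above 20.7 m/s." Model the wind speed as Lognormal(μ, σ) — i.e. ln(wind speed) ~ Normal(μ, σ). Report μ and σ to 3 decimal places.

If T ~ Lognormal(μ,σ) then ln T ~ Normal(μ,σ), so the p-quantile of ln T is μ + z_p·σ.
ln(1.75) = 0.5596 and ln(20.7) = 3.03; z_{0.24} = -0.7063, z_{0.95} = 1.645.
σ = (3.03 − 0.5596)/(1.645 − (-0.7063)) = 1.051.
μ = 0.5596 − (-0.7063)·1.051 = 1.302.

μ ≈ 1.302, σ ≈ 1.051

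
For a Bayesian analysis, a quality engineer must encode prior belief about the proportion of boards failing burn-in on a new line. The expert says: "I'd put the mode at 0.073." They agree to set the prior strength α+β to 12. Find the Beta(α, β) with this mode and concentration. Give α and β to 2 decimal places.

For α,β > 1 the Beta mode is (α−1)/(α+β−2). With α+β = 12, the mode is (α−1)/10.
Set (α−1)/10 = 0.073 → α = 1 + 0.073·10 = 1.73.
β = 12 − α = 10.27.

α = 1.73, β = 10.27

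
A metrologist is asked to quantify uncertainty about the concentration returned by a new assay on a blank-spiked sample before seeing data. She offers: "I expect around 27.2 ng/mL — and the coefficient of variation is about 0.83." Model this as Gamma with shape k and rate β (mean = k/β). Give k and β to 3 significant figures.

For Gamma(k, rate β): mean = k/β, variance = k/β², so CV = 1/√k.
CV = 0.83, hence k = 1/CV² = 1.45.
Then β = k/mean = 1.45/27.2 = 0.0534.

k ≈ 1.45, β ≈ 0.0534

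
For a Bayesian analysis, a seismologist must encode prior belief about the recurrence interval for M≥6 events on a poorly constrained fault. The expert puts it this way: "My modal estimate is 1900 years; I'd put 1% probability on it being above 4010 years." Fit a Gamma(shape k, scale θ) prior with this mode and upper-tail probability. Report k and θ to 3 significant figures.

k ≈ 9.71, θ ≈ 218

Gamma(k,θ) with k>1 has mode (k−1)θ, so θ = 1900/(k−1).
Need P(X < 4010) = 0.99 with θ tied to k this way. Start at k = 2, θ = 1900: P(X<4010) ≈ 0.623.
Too low — raise k to concentrate. Iterating converges to k ≈ 9.71.
Then θ = 1900/(9.71−1) ≈ 218.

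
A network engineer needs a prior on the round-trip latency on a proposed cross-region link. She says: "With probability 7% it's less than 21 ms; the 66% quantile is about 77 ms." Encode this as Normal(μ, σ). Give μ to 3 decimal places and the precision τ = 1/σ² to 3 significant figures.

μ = 64.768, τ = 0.00114

The p-quantile of Normal(μ,σ) is μ + z_p·σ, with z_{0.07} = -1.476 and z_{0.66} = 0.4125.
Eliminate σ: μ = (z₂·x₁ − z₁·x₂)/(z₂ − z₁) = (0.4125·21 − (-1.476)·77)/1.888 = 64.768.
Then σ = (x₂ − x₁)/(z₂ − z₁) = (77 − 21)/1.888 = 29.657.
Precision τ = 1/σ² = 1/29.66² = 0.00114.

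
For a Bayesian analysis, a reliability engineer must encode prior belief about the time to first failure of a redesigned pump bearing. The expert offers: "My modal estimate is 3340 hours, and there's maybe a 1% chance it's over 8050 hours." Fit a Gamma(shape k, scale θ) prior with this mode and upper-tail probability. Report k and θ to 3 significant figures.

k ≈ 7.11, θ ≈ 546

Gamma(k,θ) with k>1 has mode (k−1)θ, so θ = 3340/(k−1).
Need P(X < 8050) = 0.99 with θ tied to k this way. Start at k = 2, θ = 3340: P(X<8050) ≈ 0.694.
Too low — raise k to concentrate. Iterating converges to k ≈ 7.11.
Then θ = 3340/(7.11−1) ≈ 546.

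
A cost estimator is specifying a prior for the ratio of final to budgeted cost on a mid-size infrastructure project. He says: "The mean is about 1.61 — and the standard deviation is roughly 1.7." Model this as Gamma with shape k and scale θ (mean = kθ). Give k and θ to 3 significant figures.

k ≈ 0.897, θ ≈ 1.8

For Gamma(k, scale θ): mean = kθ, variance = kθ², so CV = 1/√k.
CV = SD/mean = 1.7/1.61 = 1.056, hence k = 1/CV² = 0.897.
Then θ = mean/k = 1.61/0.897 = 1.8.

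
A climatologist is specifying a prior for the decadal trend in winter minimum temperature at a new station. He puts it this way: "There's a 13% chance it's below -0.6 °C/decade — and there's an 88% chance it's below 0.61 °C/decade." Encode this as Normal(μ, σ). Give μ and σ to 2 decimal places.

μ = -0.01, σ = 0.53

The p-quantile of Normal(μ,σ) is μ + z_p·σ, with z_{0.13} = -1.126 and z_{0.88} = 1.175.
Eliminate σ: μ = (z₂·x₁ − z₁·x₂)/(z₂ − z₁) = (1.175·-0.6 − (-1.126)·0.61)/2.301 = -0.01.
Then σ = (x₂ − x₁)/(z₂ − z₁) = (0.61 − -0.6)/2.301 = 0.53.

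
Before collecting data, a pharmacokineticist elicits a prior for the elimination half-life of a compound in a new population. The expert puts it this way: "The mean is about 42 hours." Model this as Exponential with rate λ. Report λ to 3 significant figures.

Exponential mean = 1/λ, so λ = 1/42.0 = 0.0238.

λ ≈ 0.0238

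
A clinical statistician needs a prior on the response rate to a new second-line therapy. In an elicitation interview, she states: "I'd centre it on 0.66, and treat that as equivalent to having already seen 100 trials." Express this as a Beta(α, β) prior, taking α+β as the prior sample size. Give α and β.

Under the effective-sample-size interpretation, Beta(α, β) has prior mean α/(α+β) and prior sample size α+β.
So α+β = 100 and α/(α+β) = 0.66, giving α = 0.66·100 = 66 and β = 100 − 66 = 34.

α = 66, β = 34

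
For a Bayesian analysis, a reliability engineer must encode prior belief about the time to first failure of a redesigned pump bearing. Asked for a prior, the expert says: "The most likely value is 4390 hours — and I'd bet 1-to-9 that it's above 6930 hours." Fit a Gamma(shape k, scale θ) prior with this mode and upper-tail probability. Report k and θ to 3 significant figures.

k ≈ 10, θ ≈ 488

Gamma(k,θ) with k>1 has mode (k−1)θ, so θ = 4390/(k−1).
Need P(X < 6930) = 0.9 with θ tied to k this way. Start at k = 2, θ = 4390: P(X<6930) ≈ 0.468.
Too low — raise k to concentrate. Iterating converges to k ≈ 10.
Then θ = 4390/(10−1) ≈ 488.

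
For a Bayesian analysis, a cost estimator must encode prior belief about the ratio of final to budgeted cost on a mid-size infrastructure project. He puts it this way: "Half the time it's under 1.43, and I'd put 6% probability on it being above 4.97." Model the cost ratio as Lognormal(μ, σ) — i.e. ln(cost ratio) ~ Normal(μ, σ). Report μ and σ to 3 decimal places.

μ ≈ 0.358, σ ≈ 0.801

If T ~ Lognormal(μ,σ) then ln T ~ Normal(μ,σ), so the p-quantile of ln T is μ + z_p·σ.
ln(1.43) = 0.3577 and ln(4.97) = 1.603; z_{0.5} = 0, z_{0.94} = 1.555.
σ = (1.603 − 0.3577)/(1.555 − (0)) = 0.801.
μ = 0.3577 − (0)·0.801 = 0.358.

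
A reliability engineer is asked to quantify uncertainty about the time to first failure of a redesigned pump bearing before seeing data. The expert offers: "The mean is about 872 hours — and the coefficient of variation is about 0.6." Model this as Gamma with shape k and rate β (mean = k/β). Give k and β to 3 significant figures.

k ≈ 2.78, β ≈ 0.00319

For Gamma(k, rate β): mean = k/β, variance = k/β², so CV = 1/√k.
CV = 0.6, hence k = 1/CV² = 2.78.
Then β = k/mean = 2.78/872 = 0.00319.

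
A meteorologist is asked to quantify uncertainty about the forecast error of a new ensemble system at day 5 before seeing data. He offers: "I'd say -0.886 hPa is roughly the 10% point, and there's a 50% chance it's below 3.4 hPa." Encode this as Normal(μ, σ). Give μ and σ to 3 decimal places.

μ = 3.400, σ = 3.344

The p-quantile of Normal(μ,σ) is μ + z_p·σ, with z_{0.1} = -1.282 and z_{0.5} = 0.
Eliminate σ: μ = (z₂·x₁ − z₁·x₂)/(z₂ − z₁) = (0·-0.886 − (-1.282)·3.4)/1.282 = 3.400.
Then σ = (x₂ − x₁)/(z₂ − z₁) = (3.4 − -0.886)/1.282 = 3.344.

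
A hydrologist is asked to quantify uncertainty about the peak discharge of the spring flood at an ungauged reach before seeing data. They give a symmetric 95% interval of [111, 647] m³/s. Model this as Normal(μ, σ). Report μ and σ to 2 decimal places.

A symmetric 95% interval runs μ ± z·σ with z = 1.96.
Half-width = 268, so σ = 268/1.96 = 136.74.
μ is the interval midpoint, 379.00.

μ = 379.00, σ = 136.74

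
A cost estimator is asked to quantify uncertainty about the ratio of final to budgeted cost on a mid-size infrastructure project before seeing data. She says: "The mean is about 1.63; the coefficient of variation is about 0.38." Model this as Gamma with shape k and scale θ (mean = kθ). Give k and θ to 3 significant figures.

k ≈ 6.93, θ ≈ 0.235

For Gamma(k, scale θ): mean = kθ, variance = kθ², so CV = 1/√k.
CV = 0.38, hence k = 1/CV² = 6.93.
Then θ = mean/k = 1.63/6.93 = 0.235.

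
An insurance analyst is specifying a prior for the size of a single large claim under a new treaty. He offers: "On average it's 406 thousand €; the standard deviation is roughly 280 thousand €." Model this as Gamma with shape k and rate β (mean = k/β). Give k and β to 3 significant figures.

k ≈ 2.1, β ≈ 0.00518

For Gamma(k, rate β): mean = k/β, variance = k/β², so CV = 1/√k.
CV = SD/mean = 280/406 = 0.6897, hence k = 1/CV² = 2.1.
Then β = k/mean = 2.1/406 = 0.00518.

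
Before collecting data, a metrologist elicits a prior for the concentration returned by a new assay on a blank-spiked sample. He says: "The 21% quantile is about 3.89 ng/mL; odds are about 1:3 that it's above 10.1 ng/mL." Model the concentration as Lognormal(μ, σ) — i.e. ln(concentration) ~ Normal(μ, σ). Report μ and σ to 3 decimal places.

If T ~ Lognormal(μ,σ) then ln T ~ Normal(μ,σ), so the p-quantile of ln T is μ + z_p·σ.
ln(3.89) = 1.358 and ln(10.1) = 2.313; z_{0.21} = -0.8064, z_{0.75} = 0.6745.
σ = (2.313 − 1.358)/(0.6745 − (-0.8064)) = 0.644.
μ = 1.358 − (-0.8064)·0.644 = 1.878.

μ ≈ 1.878, σ ≈ 0.644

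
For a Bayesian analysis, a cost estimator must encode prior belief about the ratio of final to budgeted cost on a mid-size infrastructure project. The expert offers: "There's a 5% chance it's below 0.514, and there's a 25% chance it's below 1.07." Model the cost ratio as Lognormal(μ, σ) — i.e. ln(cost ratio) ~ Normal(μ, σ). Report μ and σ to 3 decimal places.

μ ≈ 0.577, σ ≈ 0.756

If T ~ Lognormal(μ,σ) then ln T ~ Normal(μ,σ), so the p-quantile of ln T is μ + z_p·σ.
ln(0.514) = -0.6655 and ln(1.07) = 0.06766; z_{0.05} = -1.645, z_{0.25} = -0.6745.
σ = (0.06766 − -0.6655)/(-0.6745 − (-1.645)) = 0.756.
μ = -0.6655 − (-1.645)·0.756 = 0.577.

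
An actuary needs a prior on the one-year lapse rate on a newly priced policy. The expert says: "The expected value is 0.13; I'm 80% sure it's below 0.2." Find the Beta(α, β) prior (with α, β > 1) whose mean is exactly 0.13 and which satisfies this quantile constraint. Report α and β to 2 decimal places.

α ≈ 1.62, β ≈ 10.82

With mean 0.13 fixed, write α = 0.13s, β = 0.87s where s = α+β.
Need P(θ < 0.2) = 0.8 under Beta(0.13s, 0.87s). Normal approximation: (q−m)/√(m(1−m)/s) ≈ z_{0.8} = 0.842, so s ≈ 0.13·0.87·(0.842)²/(0.2−0.13)² = 16.3.
At s = 16.3: P(θ<0.2) ≈ 0.819. Adjusting to match 0.8 gives s ≈ 12.44.
So α = 0.13·12.44 ≈ 1.62, β = 0.87·12.44 ≈ 10.82.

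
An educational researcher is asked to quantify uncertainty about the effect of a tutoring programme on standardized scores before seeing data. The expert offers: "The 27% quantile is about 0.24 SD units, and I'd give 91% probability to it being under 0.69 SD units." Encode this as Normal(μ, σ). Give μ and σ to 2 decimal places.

For Normal(μ,σ), the p-quantile is μ + z_p·σ. Here z_{0.27} = -0.6128, z_{0.91} = 1.341.
So 0.24 = μ − 0.6128σ and 0.69 = μ + 1.341σ.
Subtracting: σ = (0.69 − 0.24)/(1.341 − (-0.6128)) = 0.23.
Then μ = 0.24 − (-0.6128)·0.23 = 0.38.

μ = 0.38, σ = 0.23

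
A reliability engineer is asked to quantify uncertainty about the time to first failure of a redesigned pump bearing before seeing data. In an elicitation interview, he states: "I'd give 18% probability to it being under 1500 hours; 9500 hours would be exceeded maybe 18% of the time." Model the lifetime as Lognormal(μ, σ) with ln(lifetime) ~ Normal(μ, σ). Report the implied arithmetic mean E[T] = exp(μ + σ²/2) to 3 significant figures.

If T ~ Lognormal(μ,σ) then ln T ~ Normal(μ,σ), so the p-quantile of ln T is μ + z_p·σ.
ln(1500) = 7.313 and ln(9500) = 9.159; z_{0.18} = -0.9154, z_{0.82} = 0.9154.
σ = (9.159 − 7.313)/(0.9154 − (-0.9154)) = 1.008.
μ = 7.313 − (-0.9154)·1.008 = 8.236.
E[T] = exp(μ + σ²/2) = exp(8.236 + 0.5083) = 6280 hours.

E[T] ≈ 6280 hours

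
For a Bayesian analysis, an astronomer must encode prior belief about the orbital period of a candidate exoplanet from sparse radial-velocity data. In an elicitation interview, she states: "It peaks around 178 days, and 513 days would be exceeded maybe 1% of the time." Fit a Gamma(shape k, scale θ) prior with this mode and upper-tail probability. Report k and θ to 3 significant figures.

k ≈ 5.06, θ ≈ 43.9

Gamma(k,θ) with k>1 has mode (k−1)θ, so θ = 178/(k−1).
Need P(X < 513) = 0.99 with θ tied to k this way. Start at k = 2, θ = 178: P(X<513) ≈ 0.783.
Too low — raise k to concentrate. Iterating converges to k ≈ 5.06.
Then θ = 178/(5.06−1) ≈ 43.9.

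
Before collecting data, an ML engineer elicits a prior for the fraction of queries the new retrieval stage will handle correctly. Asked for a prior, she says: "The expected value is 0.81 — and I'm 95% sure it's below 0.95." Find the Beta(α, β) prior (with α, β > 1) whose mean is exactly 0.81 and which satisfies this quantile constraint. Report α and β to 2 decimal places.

α ≈ 10.87, β ≈ 2.55

With mean 0.81 fixed, write α = 0.81s, β = 0.19s where s = α+β.
Need P(θ < 0.95) = 0.95 under Beta(0.81s, 0.19s). Normal approximation: (q−m)/√(m(1−m)/s) ≈ z_{0.95} = 1.64, so s ≈ 0.81·0.19·(1.64)²/(0.95−0.81)² = 21.2.
At s = 21.2: P(θ<0.95) ≈ 0.984. Adjusting to match 0.95 gives s ≈ 13.42.
So α = 0.81·13.42 ≈ 10.87, β = 0.19·13.42 ≈ 2.55.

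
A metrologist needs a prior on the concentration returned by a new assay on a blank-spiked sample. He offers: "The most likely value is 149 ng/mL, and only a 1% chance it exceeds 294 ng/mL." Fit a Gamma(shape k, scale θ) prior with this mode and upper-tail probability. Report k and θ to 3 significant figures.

k ≈ 11.7, θ ≈ 14

Gamma(k,θ) with k>1 has mode (k−1)θ, so θ = 149/(k−1).
Need P(X < 294) = 0.99 with θ tied to k this way. Start at k = 2, θ = 149: P(X<294) ≈ 0.587.
Too low — raise k to concentrate. Iterating converges to k ≈ 11.7.
Then θ = 149/(11.7−1) ≈ 14.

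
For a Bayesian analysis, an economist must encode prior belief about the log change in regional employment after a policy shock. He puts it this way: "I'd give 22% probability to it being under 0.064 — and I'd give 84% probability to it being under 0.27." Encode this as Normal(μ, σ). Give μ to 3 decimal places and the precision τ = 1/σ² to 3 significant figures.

μ = 0.154, τ = 73.5

For Normal(μ,σ), the p-quantile is μ + z_p·σ. Here z_{0.22} = -0.7722, z_{0.84} = 0.9945.
So 0.064 = μ − 0.7722σ and 0.27 = μ + 0.9945σ.
Subtracting: σ = (0.27 − 0.064)/(0.9945 − (-0.7722)) = 0.117.
Then μ = 0.064 − (-0.7722)·0.117 = 0.154.
Precision τ = 1/σ² = 1/0.1166² = 73.5.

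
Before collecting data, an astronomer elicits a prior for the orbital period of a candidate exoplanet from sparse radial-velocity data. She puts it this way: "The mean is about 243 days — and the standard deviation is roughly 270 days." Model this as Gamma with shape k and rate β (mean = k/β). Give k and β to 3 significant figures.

k ≈ 0.81, β ≈ 0.00333

For Gamma(k, rate β): mean = k/β, variance = k/β², so CV = 1/√k.
CV = SD/mean = 270/243 = 1.111, hence k = 1/CV² = 0.81.
Then β = k/mean = 0.81/243 = 0.00333.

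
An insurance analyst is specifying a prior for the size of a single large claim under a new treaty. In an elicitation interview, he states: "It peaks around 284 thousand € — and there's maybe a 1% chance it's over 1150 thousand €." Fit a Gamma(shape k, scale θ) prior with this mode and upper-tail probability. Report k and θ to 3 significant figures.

Gamma(k,θ) with k>1 has mode (k−1)θ, so θ = 284/(k−1).
Need P(X < 1150) = 0.99 with θ tied to k this way. Start at k = 2, θ = 284: P(X<1150) ≈ 0.912.
Too low — raise k to concentrate. Iterating converges to k ≈ 3.13.
Then θ = 284/(3.13−1) ≈ 133.

k ≈ 3.13, θ ≈ 133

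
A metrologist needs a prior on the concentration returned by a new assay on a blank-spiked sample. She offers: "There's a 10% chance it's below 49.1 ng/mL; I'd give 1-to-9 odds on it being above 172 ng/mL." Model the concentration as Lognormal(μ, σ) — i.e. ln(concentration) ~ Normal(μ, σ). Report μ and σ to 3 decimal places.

If T ~ Lognormal(μ,σ) then ln T ~ Normal(μ,σ), so the p-quantile of ln T is μ + z_p·σ.
ln(49.1) = 3.894 and ln(172) = 5.147; z_{0.1} = -1.282, z_{0.9} = 1.282.
σ = (5.147 − 3.894)/(1.282 − (-1.282)) = 0.489.
μ = 3.894 − (-1.282)·0.489 = 4.521.

μ ≈ 4.521, σ ≈ 0.489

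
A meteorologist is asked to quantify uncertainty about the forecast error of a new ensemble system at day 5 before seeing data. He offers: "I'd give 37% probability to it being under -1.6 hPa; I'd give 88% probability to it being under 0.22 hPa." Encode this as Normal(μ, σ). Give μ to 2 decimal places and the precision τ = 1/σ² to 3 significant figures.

μ = -1.20, τ = 0.685

For Normal(μ,σ), the p-quantile is μ + z_p·σ. Here z_{0.37} = -0.3319, z_{0.88} = 1.175.
So -1.6 = μ − 0.3319σ and 0.22 = μ + 1.175σ.
Subtracting: σ = (0.22 − -1.6)/(1.175 − (-0.3319)) = 1.21.
Then μ = -1.6 − (-0.3319)·1.21 = -1.20.
Precision τ = 1/σ² = 1/1.208² = 0.685.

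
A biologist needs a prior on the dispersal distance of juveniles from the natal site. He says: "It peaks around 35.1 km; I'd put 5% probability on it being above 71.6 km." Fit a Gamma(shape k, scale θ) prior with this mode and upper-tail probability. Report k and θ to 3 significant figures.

k ≈ 6.45, θ ≈ 6.45

Gamma(k,θ) with k>1 has mode (k−1)θ, so θ = 35.1/(k−1).
Need P(X < 71.6) = 0.95 with θ tied to k this way. Start at k = 2, θ = 35.1: P(X<71.6) ≈ 0.605.
Too low — raise k to concentrate. Iterating converges to k ≈ 6.45.
Then θ = 35.1/(6.45−1) ≈ 6.45.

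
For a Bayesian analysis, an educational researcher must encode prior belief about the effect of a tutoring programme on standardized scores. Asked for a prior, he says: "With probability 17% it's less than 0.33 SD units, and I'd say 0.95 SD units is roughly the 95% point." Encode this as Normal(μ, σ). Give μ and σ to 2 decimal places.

The p-quantile of Normal(μ,σ) is μ + z_p·σ, with z_{0.17} = -0.9542 and z_{0.95} = 1.645.
Eliminate σ: μ = (z₂·x₁ − z₁·x₂)/(z₂ − z₁) = (1.645·0.33 − (-0.9542)·0.95)/2.599 = 0.56.
Then σ = (x₂ − x₁)/(z₂ − z₁) = (0.95 − 0.33)/2.599 = 0.24.

μ = 0.56, σ = 0.24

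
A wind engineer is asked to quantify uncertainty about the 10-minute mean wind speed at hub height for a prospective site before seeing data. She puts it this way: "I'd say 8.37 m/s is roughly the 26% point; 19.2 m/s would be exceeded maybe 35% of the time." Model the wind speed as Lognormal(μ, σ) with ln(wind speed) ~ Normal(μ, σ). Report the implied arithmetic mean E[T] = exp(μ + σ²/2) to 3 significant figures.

If T ~ Lognormal(μ,σ) then ln T ~ Normal(μ,σ), so the p-quantile of ln T is μ + z_p·σ.
ln(8.37) = 2.125 and ln(19.2) = 2.955; z_{0.26} = -0.6433, z_{0.65} = 0.3853.
σ = (2.955 − 2.125)/(0.3853 − (-0.6433)) = 0.807.
μ = 2.125 − (-0.6433)·0.807 = 2.644.
E[T] = exp(μ + σ²/2) = exp(2.644 + 0.3257) = 19.5 m/s.

E[T] ≈ 19.5 m/s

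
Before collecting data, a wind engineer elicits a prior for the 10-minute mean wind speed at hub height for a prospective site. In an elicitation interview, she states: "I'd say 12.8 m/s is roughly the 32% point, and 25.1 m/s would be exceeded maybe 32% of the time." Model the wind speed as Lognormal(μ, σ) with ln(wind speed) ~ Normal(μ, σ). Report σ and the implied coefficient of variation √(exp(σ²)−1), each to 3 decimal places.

If T ~ Lognormal(μ,σ) then ln T ~ Normal(μ,σ), so the p-quantile of ln T is μ + z_p·σ.
ln(12.8) = 2.549 and ln(25.1) = 3.223; z_{0.32} = -0.4677, z_{0.68} = 0.4677.
σ = (3.223 − 2.549)/(0.4677 − (-0.4677)) = 0.720.
μ = 2.549 − (-0.4677)·0.720 = 2.886.
CV = √(exp(σ²)−1) = √(exp(0.5183)−1) = 0.824.

σ ≈ 0.720, CV ≈ 0.824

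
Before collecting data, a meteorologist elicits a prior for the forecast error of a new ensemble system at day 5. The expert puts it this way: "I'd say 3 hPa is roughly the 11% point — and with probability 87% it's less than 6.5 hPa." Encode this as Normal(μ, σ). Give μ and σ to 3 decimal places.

μ = 4.824, σ = 1.488

For Normal(μ,σ), the p-quantile is μ + z_p·σ. Here z_{0.11} = -1.227, z_{0.87} = 1.126.
So 3 = μ − 1.227σ and 6.5 = μ + 1.126σ.
Subtracting: σ = (6.5 − 3)/(1.126 − (-1.227)) = 1.488.
Then μ = 3 − (-1.227)·1.488 = 4.824.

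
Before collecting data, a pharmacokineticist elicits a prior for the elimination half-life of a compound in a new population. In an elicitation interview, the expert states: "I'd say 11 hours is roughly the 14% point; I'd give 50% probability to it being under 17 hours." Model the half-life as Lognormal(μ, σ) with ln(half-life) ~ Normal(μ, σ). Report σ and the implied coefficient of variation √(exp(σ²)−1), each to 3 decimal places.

If T ~ Lognormal(μ,σ) then ln T ~ Normal(μ,σ), so the p-quantile of ln T is μ + z_p·σ.
ln(11) = 2.398 and ln(17) = 2.833; z_{0.14} = -1.08, z_{0.5} = 0.
σ = (2.833 − 2.398)/(0 − (-1.08)) = 0.403.
μ = 2.398 − (-1.08)·0.403 = 2.833.
CV = √(exp(σ²)−1) = √(exp(0.1624)−1) = 0.420.

σ ≈ 0.403, CV ≈ 0.420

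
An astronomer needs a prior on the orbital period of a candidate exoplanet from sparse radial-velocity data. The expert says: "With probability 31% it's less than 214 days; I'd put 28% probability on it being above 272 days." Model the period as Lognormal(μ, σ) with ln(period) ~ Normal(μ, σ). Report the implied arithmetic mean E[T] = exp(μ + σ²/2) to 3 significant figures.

If T ~ Lognormal(μ,σ) then ln T ~ Normal(μ,σ), so the p-quantile of ln T is μ + z_p·σ.
ln(214) = 5.366 and ln(272) = 5.606; z_{0.31} = -0.4959, z_{0.72} = 0.5828.
σ = (5.606 − 5.366)/(0.5828 − (-0.4959)) = 0.222.
μ = 5.366 − (-0.4959)·0.222 = 5.476.
E[T] = exp(μ + σ²/2) = exp(5.476 + 0.0247) = 245 days.

E[T] ≈ 245 days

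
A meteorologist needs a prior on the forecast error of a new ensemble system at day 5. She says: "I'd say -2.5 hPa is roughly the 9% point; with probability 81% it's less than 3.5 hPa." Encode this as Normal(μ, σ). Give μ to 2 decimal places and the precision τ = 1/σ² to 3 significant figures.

μ = 1.13, τ = 0.137

For Normal(μ,σ), the p-quantile is μ + z_p·σ. Here z_{0.09} = -1.341, z_{0.81} = 0.8779.
So -2.5 = μ − 1.341σ and 3.5 = μ + 0.8779σ.
Subtracting: σ = (3.5 − -2.5)/(0.8779 − (-1.341)) = 2.70.
Then μ = -2.5 − (-1.341)·2.70 = 1.13.
Precision τ = 1/σ² = 1/2.704² = 0.137.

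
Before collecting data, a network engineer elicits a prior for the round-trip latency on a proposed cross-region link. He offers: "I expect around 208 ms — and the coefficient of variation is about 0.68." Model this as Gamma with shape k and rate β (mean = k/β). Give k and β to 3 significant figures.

For Gamma(k, rate β): mean = k/β, variance = k/β², so CV = 1/√k.
CV = 0.68, hence k = 1/CV² = 2.16.
Then β = k/mean = 2.16/208 = 0.0104.

k ≈ 2.16, β ≈ 0.0104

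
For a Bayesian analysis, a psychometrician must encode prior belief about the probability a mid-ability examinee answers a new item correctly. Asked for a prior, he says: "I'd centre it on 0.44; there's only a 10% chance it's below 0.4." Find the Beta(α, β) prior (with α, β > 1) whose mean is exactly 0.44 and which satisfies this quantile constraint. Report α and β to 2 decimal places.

α ≈ 110.57, β ≈ 140.72

With mean 0.44 fixed, write α = 0.44s, β = 0.56s where s = α+β.
Need P(θ < 0.4) = 0.1 under Beta(0.44s, 0.56s). Normal approximation: (q−m)/√(m(1−m)/s) ≈ z_{0.1} = -1.28, so s ≈ 0.44·0.56·(-1.28)²/(0.4−0.44)² = 252.9.
At s = 252.9: P(θ<0.4) ≈ 0.099. Adjusting to match 0.1 gives s ≈ 251.29.
So α = 0.44·251.29 ≈ 110.57, β = 0.56·251.29 ≈ 140.72.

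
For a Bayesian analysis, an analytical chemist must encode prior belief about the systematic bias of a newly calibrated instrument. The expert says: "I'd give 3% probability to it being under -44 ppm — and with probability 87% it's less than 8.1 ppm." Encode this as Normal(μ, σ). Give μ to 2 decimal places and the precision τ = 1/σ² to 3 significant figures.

μ = -11.41, τ = 0.00333

The p-quantile of Normal(μ,σ) is μ + z_p·σ, with z_{0.03} = -1.881 and z_{0.87} = 1.126.
Eliminate σ: μ = (z₂·x₁ − z₁·x₂)/(z₂ − z₁) = (1.126·-44 − (-1.881)·8.1)/3.007 = -11.41.
Then σ = (x₂ − x₁)/(z₂ − z₁) = (8.1 − -44)/3.007 = 17.33.
Precision τ = 1/σ² = 1/17.33² = 0.00333.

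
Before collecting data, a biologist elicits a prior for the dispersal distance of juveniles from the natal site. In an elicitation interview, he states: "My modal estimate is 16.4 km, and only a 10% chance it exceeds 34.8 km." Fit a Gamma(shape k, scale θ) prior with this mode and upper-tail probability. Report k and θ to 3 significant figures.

Gamma(k,θ) with k>1 has mode (k−1)θ, so θ = 16.4/(k−1).
Need P(X < 34.8) = 0.9 with θ tied to k this way. Start at k = 2, θ = 16.4: P(X<34.8) ≈ 0.626.
Too low — raise k to concentrate. Iterating converges to k ≈ 4.39.
Then θ = 16.4/(4.39−1) ≈ 4.83.

k ≈ 4.39, θ ≈ 4.83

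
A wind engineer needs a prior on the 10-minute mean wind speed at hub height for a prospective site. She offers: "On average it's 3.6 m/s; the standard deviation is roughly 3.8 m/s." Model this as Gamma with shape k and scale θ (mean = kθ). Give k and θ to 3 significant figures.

For Gamma(k, scale θ): mean = kθ, variance = kθ², so CV = 1/√k.
CV = SD/mean = 3.8/3.6 = 1.056, hence k = 1/CV² = 0.898.
Then θ = mean/k = 3.6/0.898 = 4.01.

k ≈ 0.898, θ ≈ 4.01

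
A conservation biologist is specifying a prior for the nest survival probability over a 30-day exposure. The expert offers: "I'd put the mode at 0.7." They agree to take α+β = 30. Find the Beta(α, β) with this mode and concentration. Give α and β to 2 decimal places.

For α,β > 1 the Beta mode is (α−1)/(α+β−2). With α+β = 30, the mode is (α−1)/28.
Set (α−1)/28 = 0.7 → α = 1 + 0.7·28 = 20.60.
β = 30 − α = 9.40.

α = 20.60, β = 9.40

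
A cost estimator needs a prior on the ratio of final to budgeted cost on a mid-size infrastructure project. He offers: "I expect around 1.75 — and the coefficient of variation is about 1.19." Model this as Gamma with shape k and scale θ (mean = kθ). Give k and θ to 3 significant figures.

For Gamma(k, scale θ): mean = kθ, variance = kθ², so CV = 1/√k.
CV = 1.19, hence k = 1/CV² = 0.706.
Then θ = mean/k = 1.75/0.706 = 2.48.

k ≈ 0.706, θ ≈ 2.48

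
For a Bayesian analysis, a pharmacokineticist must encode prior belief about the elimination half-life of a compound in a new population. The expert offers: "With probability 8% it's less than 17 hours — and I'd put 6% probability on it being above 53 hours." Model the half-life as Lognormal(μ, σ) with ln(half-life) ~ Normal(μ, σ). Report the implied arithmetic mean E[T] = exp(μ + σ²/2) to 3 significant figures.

If T ~ Lognormal(μ,σ) then ln T ~ Normal(μ,σ), so the p-quantile of ln T is μ + z_p·σ.
ln(17) = 2.833 and ln(53) = 3.97; z_{0.08} = -1.405, z_{0.94} = 1.555.
σ = (3.97 − 2.833)/(1.555 − (-1.405)) = 0.384.
μ = 2.833 − (-1.405)·0.384 = 3.373.
E[T] = exp(μ + σ²/2) = exp(3.373 + 0.0738) = 31.4 hours.

E[T] ≈ 31.4 hours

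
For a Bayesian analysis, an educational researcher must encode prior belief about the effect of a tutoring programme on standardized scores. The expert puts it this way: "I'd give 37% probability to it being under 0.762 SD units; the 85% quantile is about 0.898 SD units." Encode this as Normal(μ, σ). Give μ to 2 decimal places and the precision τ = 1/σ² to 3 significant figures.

μ = 0.79, τ = 101

For Normal(μ,σ), the p-quantile is μ + z_p·σ. Here z_{0.37} = -0.3319, z_{0.85} = 1.036.
So 0.762 = μ − 0.3319σ and 0.898 = μ + 1.036σ.
Subtracting: σ = (0.898 − 0.762)/(1.036 − (-0.3319)) = 0.10.
Then μ = 0.762 − (-0.3319)·0.10 = 0.79.
Precision τ = 1/σ² = 1/0.09939² = 101.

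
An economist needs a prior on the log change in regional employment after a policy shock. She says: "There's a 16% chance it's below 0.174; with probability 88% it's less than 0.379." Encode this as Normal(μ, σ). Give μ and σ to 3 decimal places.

μ = 0.268, σ = 0.094

For Normal(μ,σ), the p-quantile is μ + z_p·σ. Here z_{0.16} = -0.9945, z_{0.88} = 1.175.
So 0.174 = μ − 0.9945σ and 0.379 = μ + 1.175σ.
Subtracting: σ = (0.379 − 0.174)/(1.175 − (-0.9945)) = 0.094.
Then μ = 0.174 − (-0.9945)·0.094 = 0.268.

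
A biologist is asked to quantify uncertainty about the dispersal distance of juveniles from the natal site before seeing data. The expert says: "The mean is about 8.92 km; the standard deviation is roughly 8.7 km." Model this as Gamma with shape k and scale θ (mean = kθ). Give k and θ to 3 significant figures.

For Gamma(k, scale θ): mean = kθ, variance = kθ², so CV = 1/√k.
CV = SD/mean = 8.7/8.92 = 0.9753, hence k = 1/CV² = 1.05.
Then θ = mean/k = 8.92/1.05 = 8.49.

k ≈ 1.05, θ ≈ 8.49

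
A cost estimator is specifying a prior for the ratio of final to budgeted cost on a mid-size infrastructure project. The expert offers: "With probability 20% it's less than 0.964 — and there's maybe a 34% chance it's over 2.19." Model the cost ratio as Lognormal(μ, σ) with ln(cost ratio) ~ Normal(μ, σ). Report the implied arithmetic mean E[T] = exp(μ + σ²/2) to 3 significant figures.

If T ~ Lognormal(μ,σ) then ln T ~ Normal(μ,σ), so the p-quantile of ln T is μ + z_p·σ.
ln(0.964) = -0.03666 and ln(2.19) = 0.7839; z_{0.2} = -0.8416, z_{0.66} = 0.4125.
σ = (0.7839 − -0.03666)/(0.4125 − (-0.8416)) = 0.654.
μ = -0.03666 − (-0.8416)·0.654 = 0.514.
E[T] = exp(μ + σ²/2) = exp(0.514 + 0.2141) = 2.07.

E[T] ≈ 2.07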